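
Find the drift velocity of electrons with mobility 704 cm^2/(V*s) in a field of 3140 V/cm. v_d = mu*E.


Step 1: v_d = mu * E
Step 2: v_d = 704 * 3140 = 2210560
Step 3: v_d = 2.21e+06 cm/s

2.21e+06


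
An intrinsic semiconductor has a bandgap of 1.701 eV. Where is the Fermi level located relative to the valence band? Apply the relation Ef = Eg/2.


Step 1: For an intrinsic semiconductor, the Fermi level sits at midgap.
Step 2: Ef = Eg / 2 = 1.701 / 2 = 0.8505 eV

0.8505


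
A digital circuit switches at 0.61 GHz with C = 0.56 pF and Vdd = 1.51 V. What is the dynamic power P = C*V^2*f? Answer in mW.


Step 1: V^2 = 1.51^2 = 2.2801 V^2
Step 2: P = C*V^2*f = 0.56e-12 F * 2.2801 * 0.61e9 Hz
Step 3: P = 7.7888216e-04 W
Step 4: P = 0.779 mW

0.779


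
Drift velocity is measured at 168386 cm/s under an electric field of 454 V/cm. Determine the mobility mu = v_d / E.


Step 1: mu = v_d / E
Step 2: mu = 168386 / 454
Step 3: mu = 370.89 cm^2/(V*s)

370.89


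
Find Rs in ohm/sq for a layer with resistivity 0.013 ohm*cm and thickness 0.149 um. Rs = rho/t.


Step 1: Convert thickness to cm: t = 0.149 um = 1.4900e-05 cm
Step 2: Rs = rho / t = 0.013 / 1.4900e-05
Step 3: Rs = 872.5 ohm/sq

872.5


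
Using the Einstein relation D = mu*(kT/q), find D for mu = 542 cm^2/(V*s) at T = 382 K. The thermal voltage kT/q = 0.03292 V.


Step 1: D = mu * (kT/q)
Step 2: D = 542 * 0.03292
Step 3: D = 17.84 cm^2/s

17.84


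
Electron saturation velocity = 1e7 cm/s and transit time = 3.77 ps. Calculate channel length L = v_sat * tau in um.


Step 1: tau in seconds = 3.77 ps * 1e-12 = 3.7700e-12 s
Step 2: L = v_sat * tau = 1e7 * 3.7700e-12 = 3.7700e-05 cm
Step 3: L in um = 3.7700e-05 * 1e4 = 0.377 um

0.377


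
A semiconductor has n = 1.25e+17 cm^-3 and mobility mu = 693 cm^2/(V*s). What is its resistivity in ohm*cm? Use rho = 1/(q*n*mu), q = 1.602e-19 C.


Step 1: sigma = q * n * mu = 1.602e-19 * 1.25e+17 * 693 = 1.38773e+01 S/cm
Step 2: rho = 1 / sigma = 1 / 1.38773e+01 = 0.07206 ohm*cm

0.07206


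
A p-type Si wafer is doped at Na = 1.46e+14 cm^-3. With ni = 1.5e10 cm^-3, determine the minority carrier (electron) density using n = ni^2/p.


Step 1: Majority hole concentration p ≈ Na = 1.46e+14 cm^-3
Step 2: n = ni^2 / Na = (1.5e10)^2 / 1.46e+14
Step 3: n = 1.54e+06 cm^-3

1.54e+06


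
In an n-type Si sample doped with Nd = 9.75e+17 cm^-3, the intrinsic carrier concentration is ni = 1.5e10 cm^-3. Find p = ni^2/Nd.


Step 1: Since Nd >> ni, n ≈ Nd = 9.75e+17 cm^-3
Step 2: p = ni^2 / n = (1.5e10)^2 / 9.75e+17
Step 3: p = 2.25e20 / 9.75e+17 = 2.31e+02 cm^-3

2.31e+02


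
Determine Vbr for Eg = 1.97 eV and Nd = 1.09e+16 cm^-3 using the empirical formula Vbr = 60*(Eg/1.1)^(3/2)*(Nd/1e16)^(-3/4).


Step 1: Eg/1.1 = 1.97/1.1 = 1.790909
Step 2: (Eg/1.1)^1.5 = 1.790909^1.5 = 2.396681
Step 3: (Nd/1e16)^(-0.75) = (1.09)^(-0.75) = 0.937411
Step 4: Vbr = 60 * 2.396681 * 0.937411 = 134.8 V

134.8


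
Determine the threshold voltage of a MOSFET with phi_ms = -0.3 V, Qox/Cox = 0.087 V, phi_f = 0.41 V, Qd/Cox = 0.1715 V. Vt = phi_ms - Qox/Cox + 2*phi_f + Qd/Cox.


Step 1: Vt = phi_ms - Qox/Cox + 2*phi_f + Qd/Cox
Step 2: Vt = -0.3 - 0.087 + 2*0.41 + 0.1715
Step 3: Vt = -0.3 - 0.087 + 0.82 + 0.1715
Step 4: Vt = 0.6045 V

0.6045


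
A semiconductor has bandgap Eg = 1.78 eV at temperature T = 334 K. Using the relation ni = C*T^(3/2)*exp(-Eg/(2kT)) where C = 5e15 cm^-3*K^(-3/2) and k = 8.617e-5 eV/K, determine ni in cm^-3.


Step 1: Compute kT = 8.617e-5 * 334 = 0.02878078 eV
Step 2: Exponent = -Eg/(2kT) = -1.78/(2*0.02878078) = -30.92341
Step 3: T^(3/2) = 334^1.5 = 6104.07
Step 4: ni = 5e15 * 6104.07 * exp(-30.92341) = 1.13e+06 cm^-3

1.13e+06


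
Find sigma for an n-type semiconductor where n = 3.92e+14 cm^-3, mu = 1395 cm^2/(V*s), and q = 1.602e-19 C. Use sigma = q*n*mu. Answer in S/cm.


Step 1: sigma = q * n * mu
Step 2: sigma = 1.602e-19 * 3.92e+14 * 1395
Step 3: sigma = 8.760e-02 S/cm

8.760e-02


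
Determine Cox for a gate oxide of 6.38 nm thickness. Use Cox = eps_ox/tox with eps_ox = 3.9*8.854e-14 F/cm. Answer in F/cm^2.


Step 1: eps_ox = 3.9 * 8.854e-14 = 3.45306e-13 F/cm
Step 2: tox in cm = 6.38 nm * 1e-7 = 6.3800e-07 cm
Step 3: Cox = 3.45306e-13 / 6.3800e-07 = 5.41e-07 F/cm^2

5.41e-07


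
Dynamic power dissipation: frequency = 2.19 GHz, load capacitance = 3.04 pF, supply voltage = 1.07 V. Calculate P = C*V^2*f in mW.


Step 1: V^2 = 1.07^2 = 1.1449 V^2
Step 2: P = C*V^2*f = 3.04e-12 F * 1.1449 * 2.19e9 Hz
Step 3: P = 7.62228624e-03 W
Step 4: P = 7.622 mW

7.622


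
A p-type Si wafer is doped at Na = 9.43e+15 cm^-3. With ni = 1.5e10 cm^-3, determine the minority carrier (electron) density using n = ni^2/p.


Step 1: Majority hole concentration p ≈ Na = 9.43e+15 cm^-3
Step 2: n = ni^2 / Na = (1.5e10)^2 / 9.43e+15
Step 3: n = 2.39e+04 cm^-3

2.39e+04


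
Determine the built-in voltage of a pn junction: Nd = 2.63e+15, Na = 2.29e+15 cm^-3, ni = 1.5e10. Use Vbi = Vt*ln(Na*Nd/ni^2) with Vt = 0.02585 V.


Step 1: Compute Na*Nd/ni^2 = 2.29e+15 * 2.63e+15 / (1.5e10)^2 = 2.6768e+10
Step 2: ln(2.6768e+10) = 24.0105
Step 3: Vbi = 0.02585 * 24.0105 = 0.621 V

0.621


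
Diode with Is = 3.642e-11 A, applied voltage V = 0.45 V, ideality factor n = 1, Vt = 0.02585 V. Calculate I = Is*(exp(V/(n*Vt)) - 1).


Step 1: V/(n*Vt) = 0.45/(1*0.02585) = 17.4081
Step 2: exp(17.4081) = 3.6328e+07
Step 3: I = 3.642e-11 * (3.6328e+07 - 1) = 1.32e-03 A

1.32e-03


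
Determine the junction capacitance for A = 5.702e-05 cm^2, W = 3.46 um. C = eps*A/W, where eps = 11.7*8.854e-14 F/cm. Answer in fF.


Step 1: eps_Si = 11.7 * 8.854e-14 = 1.035918e-12 F/cm
Step 2: W in cm = 3.46 * 1e-4 = 3.46e-04 cm
Step 3: C = 1.035918e-12 * 5.702e-05 / 3.46e-04 = 1.707169e-13 F
Step 4: C = 170.72 fF

170.72


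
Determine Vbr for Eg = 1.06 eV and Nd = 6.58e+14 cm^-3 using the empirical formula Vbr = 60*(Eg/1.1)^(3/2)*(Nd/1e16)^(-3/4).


Step 1: Eg/1.1 = 1.06/1.1 = 0.963636
Step 2: (Eg/1.1)^1.5 = 0.963636^1.5 = 0.945953
Step 3: (Nd/1e16)^(-0.75) = (0.0658)^(-0.75) = 7.697161
Step 4: Vbr = 60 * 0.945953 * 7.697161 = 436.9 V

436.9


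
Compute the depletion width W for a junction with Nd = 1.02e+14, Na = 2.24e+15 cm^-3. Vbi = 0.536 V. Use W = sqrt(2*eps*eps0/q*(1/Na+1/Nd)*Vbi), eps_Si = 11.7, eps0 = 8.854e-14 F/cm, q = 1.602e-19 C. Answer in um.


Step 1: 1/Na + 1/Nd = 1/2.24e+15 + 1/1.02e+14 = 1.02504e-14
Step 2: 2*eps*eps0/q = 2*11.7*8.854e-14/1.602e-19 = 1.293281e+07
Step 3: W^2 = 1.293281e+07 * 1.02504e-14 * 0.536 = 7.10556e-08
Step 4: W = sqrt(7.10556e-08) = 2.666e-04 cm = 2.666 um

2.666


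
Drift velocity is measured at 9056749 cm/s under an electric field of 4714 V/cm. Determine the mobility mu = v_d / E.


Step 1: mu = v_d / E
Step 2: mu = 9056749 / 4714
Step 3: mu = 1921.25 cm^2/(V*s)

1921.25


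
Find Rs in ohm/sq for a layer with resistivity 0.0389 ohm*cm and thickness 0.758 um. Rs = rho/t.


Step 1: Convert thickness to cm: t = 0.758 um = 7.5800e-05 cm
Step 2: Rs = rho / t = 0.0389 / 7.5800e-05
Step 3: Rs = 513.2 ohm/sq

513.2


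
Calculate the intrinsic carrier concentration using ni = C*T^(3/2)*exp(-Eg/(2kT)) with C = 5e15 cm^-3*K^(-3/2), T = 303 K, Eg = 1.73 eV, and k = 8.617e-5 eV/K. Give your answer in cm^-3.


Step 1: Compute kT = 8.617e-5 * 303 = 0.02610951 eV
Step 2: Exponent = -Eg/(2kT) = -1.73/(2*0.02610951) = -33.12969
Step 3: T^(3/2) = 303^1.5 = 5274.29
Step 4: ni = 5e15 * 5274.29 * exp(-33.12969) = 1.08e+05 cm^-3

1.08e+05


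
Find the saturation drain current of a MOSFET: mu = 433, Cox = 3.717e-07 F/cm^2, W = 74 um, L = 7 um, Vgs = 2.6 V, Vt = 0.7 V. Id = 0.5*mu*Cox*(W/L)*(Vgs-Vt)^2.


Step 1: Overdrive voltage Vov = Vgs - Vt = 2.6 - 0.7 = 1.9 V
Step 2: W/L = 74/7 = 10.5714
Step 3: Id = 0.5 * 433 * 3.717e-07 * 10.5714 * 1.9^2
Step 4: Id = 3.07e-03 A

3.07e-03


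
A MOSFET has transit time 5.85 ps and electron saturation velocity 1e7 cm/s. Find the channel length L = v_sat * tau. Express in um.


Step 1: tau in seconds = 5.85 ps * 1e-12 = 5.8500e-12 s
Step 2: L = v_sat * tau = 1e7 * 5.8500e-12 = 5.8500e-05 cm
Step 3: L in um = 5.8500e-05 * 1e4 = 0.585 um

0.585


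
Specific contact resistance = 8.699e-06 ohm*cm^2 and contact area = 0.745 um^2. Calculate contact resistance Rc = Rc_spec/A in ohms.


Step 1: Convert area to cm^2: 0.745 um^2 = 7.4500e-09 cm^2
Step 2: Rc = Rc_spec / A = 8.699e-06 / 7.4500e-09
Step 3: Rc = 1.17e+03 ohms

1.17e+03


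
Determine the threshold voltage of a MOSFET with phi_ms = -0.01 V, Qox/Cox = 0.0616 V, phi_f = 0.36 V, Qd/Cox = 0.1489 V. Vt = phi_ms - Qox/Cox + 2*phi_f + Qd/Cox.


Step 1: Vt = phi_ms - Qox/Cox + 2*phi_f + Qd/Cox
Step 2: Vt = -0.01 - 0.0616 + 2*0.36 + 0.1489
Step 3: Vt = -0.01 - 0.0616 + 0.72 + 0.1489
Step 4: Vt = 0.7973 V

0.7973


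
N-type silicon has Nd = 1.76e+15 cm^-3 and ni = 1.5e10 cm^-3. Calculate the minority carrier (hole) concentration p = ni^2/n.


Step 1: Since Nd >> ni, n ≈ Nd = 1.76e+15 cm^-3
Step 2: p = ni^2 / n = (1.5e10)^2 / 1.76e+15
Step 3: p = 2.25e20 / 1.76e+15 = 1.28e+05 cm^-3

1.28e+05


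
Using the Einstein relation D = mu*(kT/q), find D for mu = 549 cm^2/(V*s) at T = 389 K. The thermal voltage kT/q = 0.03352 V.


Step 1: D = mu * (kT/q)
Step 2: D = 549 * 0.03352
Step 3: D = 18.4 cm^2/s

18.4


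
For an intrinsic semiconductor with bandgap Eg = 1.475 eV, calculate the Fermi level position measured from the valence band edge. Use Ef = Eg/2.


Step 1: For an intrinsic semiconductor, the Fermi level sits at midgap.
Step 2: Ef = Eg / 2 = 1.475 / 2 = 0.7375 eV

0.7375


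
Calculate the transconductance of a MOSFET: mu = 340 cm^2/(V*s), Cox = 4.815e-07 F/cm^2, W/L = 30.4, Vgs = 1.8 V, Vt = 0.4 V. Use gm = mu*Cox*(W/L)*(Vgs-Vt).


Step 1: Vov = Vgs - Vt = 1.8 - 0.4 = 1.4 V
Step 2: gm = mu * Cox * (W/L) * Vov
Step 3: gm = 340 * 4.815e-07 * 30.4 * 1.4 = 6.97e-03 S

6.97e-03


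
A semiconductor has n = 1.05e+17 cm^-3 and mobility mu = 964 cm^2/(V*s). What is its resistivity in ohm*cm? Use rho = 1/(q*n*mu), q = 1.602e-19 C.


Step 1: sigma = q * n * mu = 1.602e-19 * 1.05e+17 * 964 = 1.62154e+01 S/cm
Step 2: rho = 1 / sigma = 1 / 1.62154e+01 = 0.06167 ohm*cm

0.06167


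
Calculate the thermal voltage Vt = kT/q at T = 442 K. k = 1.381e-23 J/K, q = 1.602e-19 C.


Step 1: kT = 1.381e-23 * 442 = 6.10402e-21 J
Step 2: Vt = kT/q = 6.10402e-21 / 1.602e-19
Step 3: Vt = 0.0381 V

0.0381


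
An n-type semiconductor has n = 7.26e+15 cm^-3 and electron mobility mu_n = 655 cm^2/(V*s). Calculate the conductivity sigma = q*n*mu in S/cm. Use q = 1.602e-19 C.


Step 1: sigma = q * n * mu
Step 2: sigma = 1.602e-19 * 7.26e+15 * 655
Step 3: sigma = 7.618e-01 S/cm

7.618e-01


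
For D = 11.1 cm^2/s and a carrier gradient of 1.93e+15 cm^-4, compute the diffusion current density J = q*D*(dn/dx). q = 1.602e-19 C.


Step 1: J = q * D * (dn/dx)
Step 2: J = 1.602e-19 * 11.1 * 1.93e+15
Step 3: J = 3.43e-03 A/cm^2

3.43e-03


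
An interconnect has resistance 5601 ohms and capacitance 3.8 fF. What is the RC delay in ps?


Step 1: tau = R * C
Step 2: tau = 5601 * 3.8 fF = 5601 * 3.8e-15 F
Step 3: tau = 2.12838e-11 s = 21.2838 ps

21.2838


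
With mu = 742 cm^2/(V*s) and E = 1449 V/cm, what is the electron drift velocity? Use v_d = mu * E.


Step 1: v_d = mu * E
Step 2: v_d = 742 * 1449 = 1075158
Step 3: v_d = 1.08e+06 cm/s

1.08e+06


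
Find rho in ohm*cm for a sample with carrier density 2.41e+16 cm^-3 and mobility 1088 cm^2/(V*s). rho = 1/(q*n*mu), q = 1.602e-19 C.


Step 1: sigma = q * n * mu = 1.602e-19 * 2.41e+16 * 1088 = 4.20057e+00 S/cm
Step 2: rho = 1 / sigma = 1 / 4.20057e+00 = 0.2381 ohm*cm

0.2381


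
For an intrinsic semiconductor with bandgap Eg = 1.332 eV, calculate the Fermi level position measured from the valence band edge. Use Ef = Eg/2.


Step 1: For an intrinsic semiconductor, the Fermi level sits at midgap.
Step 2: Ef = Eg / 2 = 1.332 / 2 = 0.666 eV

0.666


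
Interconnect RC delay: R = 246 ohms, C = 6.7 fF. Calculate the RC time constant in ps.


Step 1: tau = R * C
Step 2: tau = 246 * 6.7 fF = 246 * 6.7e-15 F
Step 3: tau = 1.6482e-12 s = 1.6482 ps

1.6482


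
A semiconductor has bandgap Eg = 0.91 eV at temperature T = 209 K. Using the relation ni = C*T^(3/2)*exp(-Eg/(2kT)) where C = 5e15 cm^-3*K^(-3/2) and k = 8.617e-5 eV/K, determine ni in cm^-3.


Step 1: Compute kT = 8.617e-5 * 209 = 0.01800953 eV
Step 2: Exponent = -Eg/(2kT) = -0.91/(2*0.01800953) = -25.26440
Step 3: T^(3/2) = 209^1.5 = 3021.48
Step 4: ni = 5e15 * 3021.48 * exp(-25.26440) = 1.61e+08 cm^-3

1.61e+08


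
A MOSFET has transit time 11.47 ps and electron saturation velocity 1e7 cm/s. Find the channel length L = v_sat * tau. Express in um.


Step 1: tau in seconds = 11.47 ps * 1e-12 = 1.1470e-11 s
Step 2: L = v_sat * tau = 1e7 * 1.1470e-11 = 1.1470e-04 cm
Step 3: L in um = 1.1470e-04 * 1e4 = 1.147 um

1.147


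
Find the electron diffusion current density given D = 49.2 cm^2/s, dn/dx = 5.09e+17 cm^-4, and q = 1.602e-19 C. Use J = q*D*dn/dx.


Step 1: J = q * D * (dn/dx)
Step 2: J = 1.602e-19 * 49.2 * 5.09e+17
Step 3: J = 4.01e+00 A/cm^2

4.01e+00


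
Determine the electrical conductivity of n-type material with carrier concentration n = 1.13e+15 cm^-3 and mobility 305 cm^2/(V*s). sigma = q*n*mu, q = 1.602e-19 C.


Step 1: sigma = q * n * mu
Step 2: sigma = 1.602e-19 * 1.13e+15 * 305
Step 3: sigma = 5.521e-02 S/cm

5.521e-02


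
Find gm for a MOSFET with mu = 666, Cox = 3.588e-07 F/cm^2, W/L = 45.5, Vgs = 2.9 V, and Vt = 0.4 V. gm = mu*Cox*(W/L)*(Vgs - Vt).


Step 1: Vov = Vgs - Vt = 2.9 - 0.4 = 2.5 V
Step 2: gm = mu * Cox * (W/L) * Vov
Step 3: gm = 666 * 3.588e-07 * 45.5 * 2.5 = 2.72e-02 S

2.72e-02


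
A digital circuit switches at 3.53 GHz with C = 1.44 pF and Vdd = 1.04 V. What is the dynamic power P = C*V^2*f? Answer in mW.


Step 1: V^2 = 1.04^2 = 1.0816 V^2
Step 2: P = C*V^2*f = 1.44e-12 F * 1.0816 * 3.53e9 Hz
Step 3: P = 5.49798912e-03 W
Step 4: P = 5.498 mW

5.498


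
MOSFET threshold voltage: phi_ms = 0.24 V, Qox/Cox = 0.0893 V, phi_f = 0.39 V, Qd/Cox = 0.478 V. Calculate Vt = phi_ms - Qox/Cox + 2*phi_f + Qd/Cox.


Step 1: Vt = phi_ms - Qox/Cox + 2*phi_f + Qd/Cox
Step 2: Vt = 0.24 - 0.0893 + 2*0.39 + 0.478
Step 3: Vt = 0.24 - 0.0893 + 0.78 + 0.478
Step 4: Vt = 1.4087 V

1.4087


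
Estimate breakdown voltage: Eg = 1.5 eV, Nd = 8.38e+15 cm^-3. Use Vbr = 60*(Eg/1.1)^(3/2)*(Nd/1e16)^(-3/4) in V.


Step 1: Eg/1.1 = 1.5/1.1 = 1.363636
Step 2: (Eg/1.1)^1.5 = 1.363636^1.5 = 1.592384
Step 3: (Nd/1e16)^(-0.75) = (0.838)^(-0.75) = 1.141739
Step 4: Vbr = 60 * 1.592384 * 1.141739 = 109.1 V

109.1


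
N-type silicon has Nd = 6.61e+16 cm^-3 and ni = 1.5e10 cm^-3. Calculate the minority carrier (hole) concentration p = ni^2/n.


Step 1: Since Nd >> ni, n ≈ Nd = 6.61e+16 cm^-3
Step 2: p = ni^2 / n = (1.5e10)^2 / 6.61e+16
Step 3: p = 2.25e20 / 6.61e+16 = 3.40e+03 cm^-3

3.40e+03


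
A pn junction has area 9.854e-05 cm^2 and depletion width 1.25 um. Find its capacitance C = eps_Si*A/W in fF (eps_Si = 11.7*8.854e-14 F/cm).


Step 1: eps_Si = 11.7 * 8.854e-14 = 1.035918e-12 F/cm
Step 2: W in cm = 1.25 * 1e-4 = 1.25e-04 cm
Step 3: C = 1.035918e-12 * 9.854e-05 / 1.25e-04 = 8.166349e-13 F
Step 4: C = 816.63 fF

816.63


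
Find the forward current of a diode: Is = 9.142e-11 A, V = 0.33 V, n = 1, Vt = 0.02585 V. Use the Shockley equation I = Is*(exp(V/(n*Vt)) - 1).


Step 1: V/(n*Vt) = 0.33/(1*0.02585) = 12.7660
Step 2: exp(12.7660) = 3.5011e+05
Step 3: I = 9.142e-11 * (3.5011e+05 - 1) = 3.20e-05 A

3.20e-05


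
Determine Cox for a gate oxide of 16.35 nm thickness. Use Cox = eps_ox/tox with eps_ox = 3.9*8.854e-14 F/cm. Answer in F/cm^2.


Step 1: eps_ox = 3.9 * 8.854e-14 = 3.45306e-13 F/cm
Step 2: tox in cm = 16.35 nm * 1e-7 = 1.6350e-06 cm
Step 3: Cox = 3.45306e-13 / 1.6350e-06 = 2.11e-07 F/cm^2

2.11e-07


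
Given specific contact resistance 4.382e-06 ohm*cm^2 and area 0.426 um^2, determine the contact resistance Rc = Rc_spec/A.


Step 1: Convert area to cm^2: 0.426 um^2 = 4.2600e-09 cm^2
Step 2: Rc = Rc_spec / A = 4.382e-06 / 4.2600e-09
Step 3: Rc = 1.03e+03 ohms

1.03e+03


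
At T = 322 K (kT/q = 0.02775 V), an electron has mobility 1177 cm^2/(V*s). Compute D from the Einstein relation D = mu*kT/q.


Step 1: D = mu * (kT/q)
Step 2: D = 1177 * 0.02775
Step 3: D = 32.66 cm^2/s

32.66


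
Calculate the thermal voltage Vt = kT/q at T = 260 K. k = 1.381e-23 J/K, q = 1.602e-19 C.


Step 1: kT = 1.381e-23 * 260 = 3.5906e-21 J
Step 2: Vt = kT/q = 3.5906e-21 / 1.602e-19
Step 3: Vt = 0.02241 V

0.02241


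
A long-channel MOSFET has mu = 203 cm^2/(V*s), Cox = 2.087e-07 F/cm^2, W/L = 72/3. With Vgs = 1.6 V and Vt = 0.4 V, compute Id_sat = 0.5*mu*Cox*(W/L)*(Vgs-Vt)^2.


Step 1: Overdrive voltage Vov = Vgs - Vt = 1.6 - 0.4 = 1.2 V
Step 2: W/L = 72/3 = 24
Step 3: Id = 0.5 * 203 * 2.087e-07 * 24 * 1.2^2
Step 4: Id = 7.32e-04 A

7.32e-04


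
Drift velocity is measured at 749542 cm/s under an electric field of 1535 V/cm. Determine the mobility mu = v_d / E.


Step 1: mu = v_d / E
Step 2: mu = 749542 / 1535
Step 3: mu = 488.3 cm^2/(V*s)

488.3


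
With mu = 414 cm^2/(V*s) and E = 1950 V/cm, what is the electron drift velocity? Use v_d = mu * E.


Step 1: v_d = mu * E
Step 2: v_d = 414 * 1950 = 807300
Step 3: v_d = 8.07e+05 cm/s

8.07e+05


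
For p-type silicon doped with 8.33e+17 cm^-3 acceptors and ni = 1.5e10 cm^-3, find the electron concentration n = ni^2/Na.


Step 1: Majority hole concentration p ≈ Na = 8.33e+17 cm^-3
Step 2: n = ni^2 / Na = (1.5e10)^2 / 8.33e+17
Step 3: n = 2.70e+02 cm^-3

2.70e+02


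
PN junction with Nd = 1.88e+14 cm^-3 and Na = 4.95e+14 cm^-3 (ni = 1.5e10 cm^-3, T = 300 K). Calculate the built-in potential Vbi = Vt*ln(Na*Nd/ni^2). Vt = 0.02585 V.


Step 1: Compute Na*Nd/ni^2 = 4.95e+14 * 1.88e+14 / (1.5e10)^2 = 4.1360e+08
Step 2: ln(4.1360e+08) = 19.8404
Step 3: Vbi = 0.02585 * 19.8404 = 0.513 V

0.513


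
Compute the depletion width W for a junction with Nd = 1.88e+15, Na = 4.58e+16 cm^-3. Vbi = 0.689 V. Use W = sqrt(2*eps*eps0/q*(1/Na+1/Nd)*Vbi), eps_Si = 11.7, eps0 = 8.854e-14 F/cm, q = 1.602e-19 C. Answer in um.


Step 1: 1/Na + 1/Nd = 1/4.58e+16 + 1/1.88e+15 = 5.53749e-16
Step 2: 2*eps*eps0/q = 2*11.7*8.854e-14/1.602e-19 = 1.293281e+07
Step 3: W^2 = 1.293281e+07 * 5.53749e-16 * 0.689 = 4.93429e-09
Step 4: W = sqrt(4.93429e-09) = 7.024e-05 cm = 0.7024 um

0.7024


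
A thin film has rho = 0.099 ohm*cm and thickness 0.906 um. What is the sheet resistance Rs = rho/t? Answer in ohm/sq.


Step 1: Convert thickness to cm: t = 0.906 um = 9.0600e-05 cm
Step 2: Rs = rho / t = 0.099 / 9.0600e-05
Step 3: Rs = 1092.7 ohm/sq

1092.7


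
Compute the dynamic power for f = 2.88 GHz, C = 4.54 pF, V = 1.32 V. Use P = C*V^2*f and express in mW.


Step 1: V^2 = 1.32^2 = 1.7424 V^2
Step 2: P = C*V^2*f = 4.54e-12 F * 1.7424 * 2.88e9 Hz
Step 3: P = 2.278222848e-02 W
Step 4: P = 22.782 mW

22.782


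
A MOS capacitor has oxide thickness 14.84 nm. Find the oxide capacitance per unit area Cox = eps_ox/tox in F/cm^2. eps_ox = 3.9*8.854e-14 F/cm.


Step 1: eps_ox = 3.9 * 8.854e-14 = 3.45306e-13 F/cm
Step 2: tox in cm = 14.84 nm * 1e-7 = 1.4840e-06 cm
Step 3: Cox = 3.45306e-13 / 1.4840e-06 = 2.33e-07 F/cm^2

2.33e-07


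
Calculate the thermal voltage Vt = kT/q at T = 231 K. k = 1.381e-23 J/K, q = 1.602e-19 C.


Step 1: kT = 1.381e-23 * 231 = 3.19011e-21 J
Step 2: Vt = kT/q = 3.19011e-21 / 1.602e-19
Step 3: Vt = 0.01991 V

0.01991


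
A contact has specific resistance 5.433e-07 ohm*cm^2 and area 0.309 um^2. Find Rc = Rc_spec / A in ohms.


Step 1: Convert area to cm^2: 0.309 um^2 = 3.0900e-09 cm^2
Step 2: Rc = Rc_spec / A = 5.433e-07 / 3.0900e-09
Step 3: Rc = 1.76e+02 ohms

1.76e+02


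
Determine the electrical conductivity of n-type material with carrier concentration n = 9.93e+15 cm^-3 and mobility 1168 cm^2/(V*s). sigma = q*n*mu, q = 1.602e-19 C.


Step 1: sigma = q * n * mu
Step 2: sigma = 1.602e-19 * 9.93e+15 * 1168
Step 3: sigma = 1.858e+00 S/cm

1.858e+00


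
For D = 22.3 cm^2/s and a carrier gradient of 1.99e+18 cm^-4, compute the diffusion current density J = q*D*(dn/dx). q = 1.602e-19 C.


Step 1: J = q * D * (dn/dx)
Step 2: J = 1.602e-19 * 22.3 * 1.99e+18
Step 3: J = 7.11e+00 A/cm^2

7.11e+00


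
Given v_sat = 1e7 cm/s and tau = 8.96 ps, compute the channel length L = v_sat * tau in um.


Step 1: tau in seconds = 8.96 ps * 1e-12 = 8.9600e-12 s
Step 2: L = v_sat * tau = 1e7 * 8.9600e-12 = 8.9600e-05 cm
Step 3: L in um = 8.9600e-05 * 1e4 = 0.896 um

0.896


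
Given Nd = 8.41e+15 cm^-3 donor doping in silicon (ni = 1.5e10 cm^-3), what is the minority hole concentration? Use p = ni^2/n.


Step 1: Since Nd >> ni, n ≈ Nd = 8.41e+15 cm^-3
Step 2: p = ni^2 / n = (1.5e10)^2 / 8.41e+15
Step 3: p = 2.25e20 / 8.41e+15 = 2.68e+04 cm^-3

2.68e+04


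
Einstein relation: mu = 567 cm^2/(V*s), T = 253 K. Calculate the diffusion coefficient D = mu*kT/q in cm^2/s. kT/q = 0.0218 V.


Step 1: D = mu * (kT/q)
Step 2: D = 567 * 0.0218
Step 3: D = 12.36 cm^2/s

12.36


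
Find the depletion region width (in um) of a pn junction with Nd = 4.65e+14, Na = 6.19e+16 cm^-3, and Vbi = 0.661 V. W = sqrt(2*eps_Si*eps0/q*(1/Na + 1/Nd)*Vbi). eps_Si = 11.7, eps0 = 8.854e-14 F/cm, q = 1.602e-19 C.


Step 1: 1/Na + 1/Nd = 1/6.19e+16 + 1/4.65e+14 = 2.16669e-15
Step 2: 2*eps*eps0/q = 2*11.7*8.854e-14/1.602e-19 = 1.293281e+07
Step 3: W^2 = 1.293281e+07 * 2.16669e-15 * 0.661 = 1.85221e-08
Step 4: W = sqrt(1.85221e-08) = 1.361e-04 cm = 1.361 um

1.361


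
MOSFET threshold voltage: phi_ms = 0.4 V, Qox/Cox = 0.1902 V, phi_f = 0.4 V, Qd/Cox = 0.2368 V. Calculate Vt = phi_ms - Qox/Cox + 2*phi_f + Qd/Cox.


Step 1: Vt = phi_ms - Qox/Cox + 2*phi_f + Qd/Cox
Step 2: Vt = 0.4 - 0.1902 + 2*0.4 + 0.2368
Step 3: Vt = 0.4 - 0.1902 + 0.8 + 0.2368
Step 4: Vt = 1.2466 V

1.2466


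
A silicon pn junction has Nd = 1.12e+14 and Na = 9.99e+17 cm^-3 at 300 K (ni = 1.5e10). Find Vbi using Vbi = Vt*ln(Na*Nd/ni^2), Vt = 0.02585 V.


Step 1: Compute Na*Nd/ni^2 = 9.99e+17 * 1.12e+14 / (1.5e10)^2 = 4.9728e+11
Step 2: ln(4.9728e+11) = 26.9324
Step 3: Vbi = 0.02585 * 26.9324 = 0.696 V

0.696


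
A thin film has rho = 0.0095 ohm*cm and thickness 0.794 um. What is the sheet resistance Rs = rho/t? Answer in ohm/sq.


Step 1: Convert thickness to cm: t = 0.794 um = 7.9400e-05 cm
Step 2: Rs = rho / t = 0.0095 / 7.9400e-05
Step 3: Rs = 119.6 ohm/sq

119.6


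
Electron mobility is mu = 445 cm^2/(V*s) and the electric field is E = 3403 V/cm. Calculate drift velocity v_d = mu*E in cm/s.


Step 1: v_d = mu * E
Step 2: v_d = 445 * 3403 = 1514335
Step 3: v_d = 1.51e+06 cm/s

1.51e+06


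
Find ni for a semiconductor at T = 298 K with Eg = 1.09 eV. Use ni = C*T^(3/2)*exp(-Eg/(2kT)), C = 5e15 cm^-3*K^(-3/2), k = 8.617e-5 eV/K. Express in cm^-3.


Step 1: Compute kT = 8.617e-5 * 298 = 0.02567866 eV
Step 2: Exponent = -Eg/(2kT) = -1.09/(2*0.02567866) = -21.22385
Step 3: T^(3/2) = 298^1.5 = 5144.28
Step 4: ni = 5e15 * 5144.28 * exp(-21.22385) = 1.56e+10 cm^-3

1.56e+10


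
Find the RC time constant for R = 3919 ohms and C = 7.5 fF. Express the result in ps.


Step 1: tau = R * C
Step 2: tau = 3919 * 7.5 fF = 3919 * 7.5e-15 F
Step 3: tau = 2.93925e-11 s = 29.3925 ps

29.3925


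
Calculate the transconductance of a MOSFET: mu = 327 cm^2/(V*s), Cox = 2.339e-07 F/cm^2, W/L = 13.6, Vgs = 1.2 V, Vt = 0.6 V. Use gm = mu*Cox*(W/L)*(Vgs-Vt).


Step 1: Vov = Vgs - Vt = 1.2 - 0.6 = 0.6 V
Step 2: gm = mu * Cox * (W/L) * Vov
Step 3: gm = 327 * 2.339e-07 * 13.6 * 0.6 = 6.24e-04 S

6.24e-04


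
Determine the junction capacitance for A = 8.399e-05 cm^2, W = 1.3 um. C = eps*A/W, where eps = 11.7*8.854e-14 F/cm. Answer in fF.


Step 1: eps_Si = 11.7 * 8.854e-14 = 1.035918e-12 F/cm
Step 2: W in cm = 1.3 * 1e-4 = 1.30e-04 cm
Step 3: C = 1.035918e-12 * 8.399e-05 / 1.30e-04 = 6.692827e-13 F
Step 4: C = 669.28 fF

669.28


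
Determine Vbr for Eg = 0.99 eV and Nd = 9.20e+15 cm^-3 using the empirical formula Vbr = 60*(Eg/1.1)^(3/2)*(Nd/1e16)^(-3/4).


Step 1: Eg/1.1 = 0.99/1.1 = 0.900000
Step 2: (Eg/1.1)^1.5 = 0.900000^1.5 = 0.853815
Step 3: (Nd/1e16)^(-0.75) = (0.92)^(-0.75) = 1.064533
Step 4: Vbr = 60 * 0.853815 * 1.064533 = 54.5 V

54.5


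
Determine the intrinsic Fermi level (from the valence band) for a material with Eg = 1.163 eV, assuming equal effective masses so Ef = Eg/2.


Step 1: For an intrinsic semiconductor, the Fermi level sits at midgap.
Step 2: Ef = Eg / 2 = 1.163 / 2 = 0.5815 eV

0.5815


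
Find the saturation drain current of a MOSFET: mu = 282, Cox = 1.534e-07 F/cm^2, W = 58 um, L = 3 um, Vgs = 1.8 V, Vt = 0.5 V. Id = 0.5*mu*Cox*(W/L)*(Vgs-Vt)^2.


Step 1: Overdrive voltage Vov = Vgs - Vt = 1.8 - 0.5 = 1.3 V
Step 2: W/L = 58/3 = 19.3333
Step 3: Id = 0.5 * 282 * 1.534e-07 * 19.3333 * 1.3^2
Step 4: Id = 7.07e-04 A

7.07e-04


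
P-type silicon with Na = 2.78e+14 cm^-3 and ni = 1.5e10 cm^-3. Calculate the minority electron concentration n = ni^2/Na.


Step 1: Majority hole concentration p ≈ Na = 2.78e+14 cm^-3
Step 2: n = ni^2 / Na = (1.5e10)^2 / 2.78e+14
Step 3: n = 8.09e+05 cm^-3

8.09e+05


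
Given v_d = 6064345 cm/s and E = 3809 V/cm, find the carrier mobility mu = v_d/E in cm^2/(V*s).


Step 1: mu = v_d / E
Step 2: mu = 6064345 / 3809
Step 3: mu = 1592.11 cm^2/(V*s)

1592.11


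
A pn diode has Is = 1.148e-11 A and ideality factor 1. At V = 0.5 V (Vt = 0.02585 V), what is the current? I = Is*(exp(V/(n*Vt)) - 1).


Step 1: V/(n*Vt) = 0.5/(1*0.02585) = 19.3424
Step 2: exp(19.3424) = 2.5136e+08
Step 3: I = 1.148e-11 * (2.5136e+08 - 1) = 2.89e-03 A

2.89e-03


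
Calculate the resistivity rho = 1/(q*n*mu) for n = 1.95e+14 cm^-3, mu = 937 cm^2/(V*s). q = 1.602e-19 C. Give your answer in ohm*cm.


Step 1: sigma = q * n * mu = 1.602e-19 * 1.95e+14 * 937 = 2.92709e-02 S/cm
Step 2: rho = 1 / sigma = 1 / 2.92709e-02 = 34.16 ohm*cm

34.16


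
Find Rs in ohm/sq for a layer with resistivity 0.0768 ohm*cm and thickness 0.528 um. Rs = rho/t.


Step 1: Convert thickness to cm: t = 0.528 um = 5.2800e-05 cm
Step 2: Rs = rho / t = 0.0768 / 5.2800e-05
Step 3: Rs = 1454.5 ohm/sq

1454.5


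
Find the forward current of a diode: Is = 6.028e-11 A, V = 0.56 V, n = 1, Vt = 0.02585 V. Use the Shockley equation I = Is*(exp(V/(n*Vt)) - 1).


Step 1: V/(n*Vt) = 0.56/(1*0.02585) = 21.6634
Step 2: exp(21.6634) = 2.5603e+09
Step 3: I = 6.028e-11 * (2.5603e+09 - 1) = 1.54e-01 A

1.54e-01


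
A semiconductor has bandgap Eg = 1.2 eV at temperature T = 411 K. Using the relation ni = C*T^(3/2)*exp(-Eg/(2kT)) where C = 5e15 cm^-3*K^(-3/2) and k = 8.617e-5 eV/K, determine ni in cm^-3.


Step 1: Compute kT = 8.617e-5 * 411 = 0.03541587 eV
Step 2: Exponent = -Eg/(2kT) = -1.2/(2*0.03541587) = -16.94156
Step 3: T^(3/2) = 411^1.5 = 8332.26
Step 4: ni = 5e15 * 8332.26 * exp(-16.94156) = 1.83e+12 cm^-3

1.83e+12


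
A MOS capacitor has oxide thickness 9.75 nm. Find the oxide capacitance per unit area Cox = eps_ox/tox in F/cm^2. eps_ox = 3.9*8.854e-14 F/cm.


Step 1: eps_ox = 3.9 * 8.854e-14 = 3.45306e-13 F/cm
Step 2: tox in cm = 9.75 nm * 1e-7 = 9.7500e-07 cm
Step 3: Cox = 3.45306e-13 / 9.7500e-07 = 3.54e-07 F/cm^2

3.54e-07


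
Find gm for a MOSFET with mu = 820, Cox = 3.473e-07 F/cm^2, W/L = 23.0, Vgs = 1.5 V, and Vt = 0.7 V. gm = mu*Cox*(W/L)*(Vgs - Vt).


Step 1: Vov = Vgs - Vt = 1.5 - 0.7 = 0.8 V
Step 2: gm = mu * Cox * (W/L) * Vov
Step 3: gm = 820 * 3.473e-07 * 23.0 * 0.8 = 5.24e-03 S

5.24e-03


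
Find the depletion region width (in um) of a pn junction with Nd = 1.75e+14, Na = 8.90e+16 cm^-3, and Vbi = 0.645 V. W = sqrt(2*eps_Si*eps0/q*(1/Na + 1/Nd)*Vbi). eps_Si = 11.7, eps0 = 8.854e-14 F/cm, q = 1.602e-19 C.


Step 1: 1/Na + 1/Nd = 1/8.90e+16 + 1/1.75e+14 = 5.72552e-15
Step 2: 2*eps*eps0/q = 2*11.7*8.854e-14/1.602e-19 = 1.293281e+07
Step 3: W^2 = 1.293281e+07 * 5.72552e-15 * 0.645 = 4.77604e-08
Step 4: W = sqrt(4.77604e-08) = 2.185e-04 cm = 2.185 um

2.185


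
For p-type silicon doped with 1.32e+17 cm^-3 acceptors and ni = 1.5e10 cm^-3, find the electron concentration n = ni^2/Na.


Step 1: Majority hole concentration p ≈ Na = 1.32e+17 cm^-3
Step 2: n = ni^2 / Na = (1.5e10)^2 / 1.32e+17
Step 3: n = 1.70e+03 cm^-3

1.70e+03


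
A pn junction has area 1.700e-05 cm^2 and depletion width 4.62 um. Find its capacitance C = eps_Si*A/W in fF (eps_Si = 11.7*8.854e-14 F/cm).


Step 1: eps_Si = 11.7 * 8.854e-14 = 1.035918e-12 F/cm
Step 2: W in cm = 4.62 * 1e-4 = 4.62e-04 cm
Step 3: C = 1.035918e-12 * 1.700e-05 / 4.62e-04 = 3.811819e-14 F
Step 4: C = 38.12 fF

38.12


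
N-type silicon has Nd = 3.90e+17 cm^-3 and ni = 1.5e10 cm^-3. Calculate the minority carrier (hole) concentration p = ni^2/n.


Step 1: Since Nd >> ni, n ≈ Nd = 3.90e+17 cm^-3
Step 2: p = ni^2 / n = (1.5e10)^2 / 3.90e+17
Step 3: p = 2.25e20 / 3.90e+17 = 5.77e+02 cm^-3

5.77e+02


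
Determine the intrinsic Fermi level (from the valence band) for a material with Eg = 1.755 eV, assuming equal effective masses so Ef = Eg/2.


Step 1: For an intrinsic semiconductor, the Fermi level sits at midgap.
Step 2: Ef = Eg / 2 = 1.755 / 2 = 0.8775 eV

0.8775


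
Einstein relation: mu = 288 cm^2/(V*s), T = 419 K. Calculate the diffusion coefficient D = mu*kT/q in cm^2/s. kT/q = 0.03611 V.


Step 1: D = mu * (kT/q)
Step 2: D = 288 * 0.03611
Step 3: D = 10.4 cm^2/s

10.4


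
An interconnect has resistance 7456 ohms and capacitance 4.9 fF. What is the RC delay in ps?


Step 1: tau = R * C
Step 2: tau = 7456 * 4.9 fF = 7456 * 4.9e-15 F
Step 3: tau = 3.65344e-11 s = 36.5344 ps

36.5344


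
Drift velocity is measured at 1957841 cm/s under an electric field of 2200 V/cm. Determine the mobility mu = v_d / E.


Step 1: mu = v_d / E
Step 2: mu = 1957841 / 2200
Step 3: mu = 889.93 cm^2/(V*s)

889.93


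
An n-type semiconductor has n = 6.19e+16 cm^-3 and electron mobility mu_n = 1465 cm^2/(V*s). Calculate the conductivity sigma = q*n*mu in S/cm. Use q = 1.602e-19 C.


Step 1: sigma = q * n * mu
Step 2: sigma = 1.602e-19 * 6.19e+16 * 1465
Step 3: sigma = 1.453e+01 S/cm

1.453e+01


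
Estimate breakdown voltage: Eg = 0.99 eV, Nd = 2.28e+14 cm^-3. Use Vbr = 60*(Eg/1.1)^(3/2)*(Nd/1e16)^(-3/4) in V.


Step 1: Eg/1.1 = 0.99/1.1 = 0.900000
Step 2: (Eg/1.1)^1.5 = 0.900000^1.5 = 0.853815
Step 3: (Nd/1e16)^(-0.75) = (0.0228)^(-0.75) = 17.043111
Step 4: Vbr = 60 * 0.853815 * 17.043111 = 873.1 V

873.1


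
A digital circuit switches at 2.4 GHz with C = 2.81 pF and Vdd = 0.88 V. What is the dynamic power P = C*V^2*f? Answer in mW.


Step 1: V^2 = 0.88^2 = 0.7744 V^2
Step 2: P = C*V^2*f = 2.81e-12 F * 0.7744 * 2.4e9 Hz
Step 3: P = 5.2225536e-03 W
Step 4: P = 5.223 mW

5.223


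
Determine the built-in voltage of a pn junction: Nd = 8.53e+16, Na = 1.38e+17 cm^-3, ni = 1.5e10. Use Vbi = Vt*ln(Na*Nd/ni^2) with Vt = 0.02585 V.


Step 1: Compute Na*Nd/ni^2 = 1.38e+17 * 8.53e+16 / (1.5e10)^2 = 5.2317e+13
Step 2: ln(5.2317e+13) = 31.5883
Step 3: Vbi = 0.02585 * 31.5883 = 0.817 V

0.817


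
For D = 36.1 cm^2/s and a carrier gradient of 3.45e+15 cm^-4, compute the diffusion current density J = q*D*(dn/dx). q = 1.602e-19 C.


Step 1: J = q * D * (dn/dx)
Step 2: J = 1.602e-19 * 36.1 * 3.45e+15
Step 3: J = 2.00e-02 A/cm^2

2.00e-02


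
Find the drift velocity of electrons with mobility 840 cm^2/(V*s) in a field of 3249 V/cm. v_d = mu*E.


Step 1: v_d = mu * E
Step 2: v_d = 840 * 3249 = 2729160
Step 3: v_d = 2.73e+06 cm/s

2.73e+06


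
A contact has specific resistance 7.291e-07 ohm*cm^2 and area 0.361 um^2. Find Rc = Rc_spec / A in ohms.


Step 1: Convert area to cm^2: 0.361 um^2 = 3.6100e-09 cm^2
Step 2: Rc = Rc_spec / A = 7.291e-07 / 3.6100e-09
Step 3: Rc = 2.02e+02 ohms

2.02e+02


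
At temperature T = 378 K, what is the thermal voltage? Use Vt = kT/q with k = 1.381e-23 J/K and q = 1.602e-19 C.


Step 1: kT = 1.381e-23 * 378 = 5.22018e-21 J
Step 2: Vt = kT/q = 5.22018e-21 / 1.602e-19
Step 3: Vt = 0.03259 V

0.03259


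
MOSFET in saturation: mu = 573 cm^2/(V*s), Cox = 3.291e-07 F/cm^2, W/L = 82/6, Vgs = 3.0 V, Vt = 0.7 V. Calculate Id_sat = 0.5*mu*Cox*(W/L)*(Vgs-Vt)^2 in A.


Step 1: Overdrive voltage Vov = Vgs - Vt = 3.0 - 0.7 = 2.3 V
Step 2: W/L = 82/6 = 13.6667
Step 3: Id = 0.5 * 573 * 3.291e-07 * 13.6667 * 2.3^2
Step 4: Id = 6.82e-03 A

6.82e-03


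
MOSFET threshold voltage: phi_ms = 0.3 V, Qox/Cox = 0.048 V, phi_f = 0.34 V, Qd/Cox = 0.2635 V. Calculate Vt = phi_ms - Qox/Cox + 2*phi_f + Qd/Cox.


Step 1: Vt = phi_ms - Qox/Cox + 2*phi_f + Qd/Cox
Step 2: Vt = 0.3 - 0.048 + 2*0.34 + 0.2635
Step 3: Vt = 0.3 - 0.048 + 0.68 + 0.2635
Step 4: Vt = 1.1955 V

1.1955


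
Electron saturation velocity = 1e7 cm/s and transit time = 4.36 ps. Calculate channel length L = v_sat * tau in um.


Step 1: tau in seconds = 4.36 ps * 1e-12 = 4.3600e-12 s
Step 2: L = v_sat * tau = 1e7 * 4.3600e-12 = 4.3600e-05 cm
Step 3: L in um = 4.3600e-05 * 1e4 = 0.436 um

0.436


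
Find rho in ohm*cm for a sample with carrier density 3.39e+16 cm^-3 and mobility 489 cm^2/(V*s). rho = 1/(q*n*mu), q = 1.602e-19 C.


Step 1: sigma = q * n * mu = 1.602e-19 * 3.39e+16 * 489 = 2.65565e+00 S/cm
Step 2: rho = 1 / sigma = 1 / 2.65565e+00 = 0.3766 ohm*cm

0.3766


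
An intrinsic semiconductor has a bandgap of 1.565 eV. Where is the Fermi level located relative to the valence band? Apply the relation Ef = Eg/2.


Step 1: For an intrinsic semiconductor, the Fermi level sits at midgap.
Step 2: Ef = Eg / 2 = 1.565 / 2 = 0.7825 eV

0.7825


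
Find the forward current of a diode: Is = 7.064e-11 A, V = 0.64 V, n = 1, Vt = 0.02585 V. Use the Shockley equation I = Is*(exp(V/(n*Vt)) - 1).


Step 1: V/(n*Vt) = 0.64/(1*0.02585) = 24.7582
Step 2: exp(24.7582) = 5.6539e+10
Step 3: I = 7.064e-11 * (5.6539e+10 - 1) = 3.99e+00 A

3.99e+00


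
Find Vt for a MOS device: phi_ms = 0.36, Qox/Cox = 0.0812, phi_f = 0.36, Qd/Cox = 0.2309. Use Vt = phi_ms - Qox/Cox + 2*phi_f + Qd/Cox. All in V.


Step 1: Vt = phi_ms - Qox/Cox + 2*phi_f + Qd/Cox
Step 2: Vt = 0.36 - 0.0812 + 2*0.36 + 0.2309
Step 3: Vt = 0.36 - 0.0812 + 0.72 + 0.2309
Step 4: Vt = 1.2297 V

1.2297


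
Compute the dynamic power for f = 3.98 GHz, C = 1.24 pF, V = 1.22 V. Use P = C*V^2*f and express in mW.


Step 1: V^2 = 1.22^2 = 1.4884 V^2
Step 2: P = C*V^2*f = 1.24e-12 F * 1.4884 * 3.98e9 Hz
Step 3: P = 7.34555168e-03 W
Step 4: P = 7.346 mW

7.346


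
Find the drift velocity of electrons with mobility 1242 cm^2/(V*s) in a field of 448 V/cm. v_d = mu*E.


Step 1: v_d = mu * E
Step 2: v_d = 1242 * 448 = 556416
Step 3: v_d = 5.56e+05 cm/s

5.56e+05


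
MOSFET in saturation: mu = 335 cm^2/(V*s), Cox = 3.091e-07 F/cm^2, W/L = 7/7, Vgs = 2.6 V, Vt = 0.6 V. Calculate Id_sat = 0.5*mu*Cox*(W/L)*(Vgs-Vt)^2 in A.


Step 1: Overdrive voltage Vov = Vgs - Vt = 2.6 - 0.6 = 2.0 V
Step 2: W/L = 7/7 = 1
Step 3: Id = 0.5 * 335 * 3.091e-07 * 1 * 2.0^2
Step 4: Id = 2.07e-04 A

2.07e-04


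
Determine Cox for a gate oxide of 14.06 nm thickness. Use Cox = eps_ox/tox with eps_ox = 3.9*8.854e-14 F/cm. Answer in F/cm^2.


Step 1: eps_ox = 3.9 * 8.854e-14 = 3.45306e-13 F/cm
Step 2: tox in cm = 14.06 nm * 1e-7 = 1.4060e-06 cm
Step 3: Cox = 3.45306e-13 / 1.4060e-06 = 2.46e-07 F/cm^2

2.46e-07


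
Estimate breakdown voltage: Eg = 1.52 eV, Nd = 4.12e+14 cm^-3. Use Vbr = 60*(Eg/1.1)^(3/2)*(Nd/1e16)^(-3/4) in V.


Step 1: Eg/1.1 = 1.52/1.1 = 1.381818
Step 2: (Eg/1.1)^1.5 = 1.381818^1.5 = 1.624337
Step 3: (Nd/1e16)^(-0.75) = (0.0412)^(-0.75) = 10.935209
Step 4: Vbr = 60 * 1.624337 * 10.935209 = 1065.7 V

1065.7


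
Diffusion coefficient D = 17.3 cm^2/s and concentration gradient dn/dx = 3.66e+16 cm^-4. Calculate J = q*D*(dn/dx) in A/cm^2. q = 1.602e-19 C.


Step 1: J = q * D * (dn/dx)
Step 2: J = 1.602e-19 * 17.3 * 3.66e+16
Step 3: J = 1.01e-01 A/cm^2

1.01e-01


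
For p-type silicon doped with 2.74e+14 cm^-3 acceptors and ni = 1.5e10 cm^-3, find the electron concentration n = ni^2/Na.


Step 1: Majority hole concentration p ≈ Na = 2.74e+14 cm^-3
Step 2: n = ni^2 / Na = (1.5e10)^2 / 2.74e+14
Step 3: n = 8.21e+05 cm^-3

8.21e+05


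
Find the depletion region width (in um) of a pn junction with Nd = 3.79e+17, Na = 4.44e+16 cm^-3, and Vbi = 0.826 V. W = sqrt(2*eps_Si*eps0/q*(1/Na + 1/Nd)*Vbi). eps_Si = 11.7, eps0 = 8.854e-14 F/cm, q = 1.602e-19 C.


Step 1: 1/Na + 1/Nd = 1/4.44e+16 + 1/3.79e+17 = 2.51610e-17
Step 2: 2*eps*eps0/q = 2*11.7*8.854e-14/1.602e-19 = 1.293281e+07
Step 3: W^2 = 1.293281e+07 * 2.51610e-17 * 0.826 = 2.68782e-10
Step 4: W = sqrt(2.68782e-10) = 1.639e-05 cm = 0.1639 um

0.1639


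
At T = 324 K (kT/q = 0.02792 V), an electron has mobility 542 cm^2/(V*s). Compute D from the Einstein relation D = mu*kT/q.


Step 1: D = mu * (kT/q)
Step 2: D = 542 * 0.02792
Step 3: D = 15.13 cm^2/s

15.13


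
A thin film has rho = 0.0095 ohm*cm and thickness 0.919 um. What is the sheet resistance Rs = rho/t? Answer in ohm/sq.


Step 1: Convert thickness to cm: t = 0.919 um = 9.1900e-05 cm
Step 2: Rs = rho / t = 0.0095 / 9.1900e-05
Step 3: Rs = 103.4 ohm/sq

103.4


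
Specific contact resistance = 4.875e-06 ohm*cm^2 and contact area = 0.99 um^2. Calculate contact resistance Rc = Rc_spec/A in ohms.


Step 1: Convert area to cm^2: 0.99 um^2 = 9.9000e-09 cm^2
Step 2: Rc = Rc_spec / A = 4.875e-06 / 9.9000e-09
Step 3: Rc = 4.92e+02 ohms

4.92e+02


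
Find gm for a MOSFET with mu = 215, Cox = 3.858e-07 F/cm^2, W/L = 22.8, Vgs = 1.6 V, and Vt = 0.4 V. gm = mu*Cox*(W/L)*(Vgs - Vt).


Step 1: Vov = Vgs - Vt = 1.6 - 0.4 = 1.2 V
Step 2: gm = mu * Cox * (W/L) * Vov
Step 3: gm = 215 * 3.858e-07 * 22.8 * 1.2 = 2.27e-03 S

2.27e-03


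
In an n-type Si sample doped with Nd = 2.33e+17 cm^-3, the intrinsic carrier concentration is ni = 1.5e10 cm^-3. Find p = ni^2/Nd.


Step 1: Since Nd >> ni, n ≈ Nd = 2.33e+17 cm^-3
Step 2: p = ni^2 / n = (1.5e10)^2 / 2.33e+17
Step 3: p = 2.25e20 / 2.33e+17 = 9.66e+02 cm^-3

9.66e+02


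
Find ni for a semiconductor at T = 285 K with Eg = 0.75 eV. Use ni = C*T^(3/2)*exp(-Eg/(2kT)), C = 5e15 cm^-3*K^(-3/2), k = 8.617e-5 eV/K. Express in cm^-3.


Step 1: Compute kT = 8.617e-5 * 285 = 0.02455845 eV
Step 2: Exponent = -Eg/(2kT) = -0.75/(2*0.02455845) = -15.26969
Step 3: T^(3/2) = 285^1.5 = 4811.35
Step 4: ni = 5e15 * 4811.35 * exp(-15.26969) = 5.62e+12 cm^-3

5.62e+12


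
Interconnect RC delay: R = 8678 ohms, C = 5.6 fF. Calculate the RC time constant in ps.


Step 1: tau = R * C
Step 2: tau = 8678 * 5.6 fF = 8678 * 5.6e-15 F
Step 3: tau = 4.85968e-11 s = 48.5968 ps

48.5968


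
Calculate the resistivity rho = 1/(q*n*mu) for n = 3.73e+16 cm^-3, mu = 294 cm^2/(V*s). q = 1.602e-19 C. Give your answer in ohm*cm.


Step 1: sigma = q * n * mu = 1.602e-19 * 3.73e+16 * 294 = 1.75679e+00 S/cm
Step 2: rho = 1 / sigma = 1 / 1.75679e+00 = 0.5692 ohm*cm

0.5692


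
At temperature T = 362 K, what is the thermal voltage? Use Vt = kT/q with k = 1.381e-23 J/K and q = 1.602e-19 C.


Step 1: kT = 1.381e-23 * 362 = 4.99922e-21 J
Step 2: Vt = kT/q = 4.99922e-21 / 1.602e-19
Step 3: Vt = 0.03121 V

0.03121


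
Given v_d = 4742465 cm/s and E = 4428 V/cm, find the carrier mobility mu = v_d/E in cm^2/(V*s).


Step 1: mu = v_d / E
Step 2: mu = 4742465 / 4428
Step 3: mu = 1071.02 cm^2/(V*s)

1071.02


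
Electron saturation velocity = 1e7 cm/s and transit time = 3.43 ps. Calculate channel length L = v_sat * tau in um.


Step 1: tau in seconds = 3.43 ps * 1e-12 = 3.4300e-12 s
Step 2: L = v_sat * tau = 1e7 * 3.4300e-12 = 3.4300e-05 cm
Step 3: L in um = 3.4300e-05 * 1e4 = 0.343 um

0.343


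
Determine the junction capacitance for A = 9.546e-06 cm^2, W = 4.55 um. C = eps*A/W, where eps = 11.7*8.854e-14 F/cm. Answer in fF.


Step 1: eps_Si = 11.7 * 8.854e-14 = 1.035918e-12 F/cm
Step 2: W in cm = 4.55 * 1e-4 = 4.55e-04 cm
Step 3: C = 1.035918e-12 * 9.546e-06 / 4.55e-04 = 2.173379e-14 F
Step 4: C = 21.73 fF

21.73
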